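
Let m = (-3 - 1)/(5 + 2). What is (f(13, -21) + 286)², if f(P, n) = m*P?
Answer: 3802500/49 ≈ 77602.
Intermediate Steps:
m = -4/7 ≈ -0.57143
f(P, n) = -4*P/7
(f(13, -21) + 286)² = (-4/7*13 + 286)² = (-52/7 + 286)² = (1950/7)² = 3802500/49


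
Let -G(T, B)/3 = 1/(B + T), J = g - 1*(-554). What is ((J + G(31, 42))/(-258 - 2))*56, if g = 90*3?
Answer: -842086/4745 ≈ -177.47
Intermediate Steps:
g = 270
J = 824 (J = 270 - 1*(-554) = 270 + 554 = 824)
G(T, B) = -3/(B + T)
((J + G(31, 42))/(-258 - 2))*56 = ((824 - 3/(42 + 31))/(-258 - 2))*56 = ((824 - 3/73)/(-260))*56 = ((824 - 3*1/73)*(-1/260))*56 = ((824 - 3/73)*(-1/260))*56 = ((60149/73)*(-1/260))*56 = -60149/18980*56 = -842086/4745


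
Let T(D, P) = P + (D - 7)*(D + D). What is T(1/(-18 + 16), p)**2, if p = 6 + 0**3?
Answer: 729/4 ≈ 182.25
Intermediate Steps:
p = 6 (p = 6 + 0 = 6)
T(D, P) = P + 2*D*(-7 + D) (T(D, P) = P + (-7 + D)*(2*D) = P + 2*D*(-7 + D))
T(1/(-18 + 16), p)**2 = (6 - 14/(-18 + 16) + 2*(1/(-18 + 16))**2)**2 = (6 - 14/(-2) + 2*(1/(-2))**2)**2 = (6 - 14*(-1/2) + 2*(-1/2)**2)**2 = (6 + 7 + 2*(1/4))**2 = (6 + 7 + 1/2)**2 = (27/2)**2 = 729/4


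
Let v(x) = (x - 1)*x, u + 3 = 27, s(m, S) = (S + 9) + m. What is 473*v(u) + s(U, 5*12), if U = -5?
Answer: 261160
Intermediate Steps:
s(m, S) = 9 + S + m (s(m, S) = (9 + S) + m = 9 + S + m)
u = 24 (u = -3 + 27 = 24)
v(x) = x*(-1 + x) (v(x) = (-1 + x)*x = x*(-1 + x))
473*v(u) + s(U, 5*12) = 473*(24*(-1 + 24)) + (9 + 5*12 - 5) = 473*(24*23) + (9 + 60 - 5) = 473*552 + 64 = 261096 + 64 = 261160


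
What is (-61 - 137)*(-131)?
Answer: 25938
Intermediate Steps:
(-61 - 137)*(-131) = -198*(-131) = 25938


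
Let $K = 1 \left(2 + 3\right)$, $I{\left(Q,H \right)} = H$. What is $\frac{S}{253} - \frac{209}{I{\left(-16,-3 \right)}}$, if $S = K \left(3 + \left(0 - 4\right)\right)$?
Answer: $\frac{52862}{759} \approx 69.647$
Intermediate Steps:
$K = 5$ ($K = 1 \cdot 5 = 5$)
$S = -5$ ($S = 5 \left(3 + \left(0 - 4\right)\right) = 5 \left(3 - 4\right) = 5 \left(-1\right) = -5$)
$\frac{S}{253} - \frac{209}{I{\left(-16,-3 \right)}} = - \frac{5}{253} - \frac{209}{-3} = \left(-5\right) \frac{1}{253} - - \frac{209}{3} = - \frac{5}{253} + \frac{209}{3} = \frac{52862}{759}$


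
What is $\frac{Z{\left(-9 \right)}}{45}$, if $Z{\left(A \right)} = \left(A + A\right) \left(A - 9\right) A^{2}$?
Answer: $\frac{2916}{5} \approx 583.2$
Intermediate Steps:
$Z{\left(A \right)} = 2 A^{3} \left(-9 + A\right)$ ($Z{\left(A \right)} = 2 A \left(A - 9\right) A^{2} = 2 A \left(-9 + A\right) A^{2} = 2 A^{3} \left(-9 + A\right)$)
$\frac{Z{\left(-9 \right)}}{45} = \frac{2 \left(-9\right)^{3} \left(-9 - 9\right)}{45} = \frac{2 \left(-729\right) \left(-18\right)}{45} = \frac{1}{45} \cdot 26244 = \frac{2916}{5}$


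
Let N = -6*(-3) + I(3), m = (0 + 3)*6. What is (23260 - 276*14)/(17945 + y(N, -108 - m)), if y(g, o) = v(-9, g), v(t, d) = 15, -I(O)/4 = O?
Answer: 4849/4490 ≈ 1.0800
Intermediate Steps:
I(O) = -4*O
m = 18 (m = 3*6 = 18)
N = 6 (N = -6*(-3) - 4*3 = 18 - 12 = 6)
y(g, o) = 15
(23260 - 276*14)/(17945 + y(N, -108 - m)) = (23260 - 276*14)/(17945 + 15) = (23260 - 3864)/17960 = 19396*(1/17960) = 4849/4490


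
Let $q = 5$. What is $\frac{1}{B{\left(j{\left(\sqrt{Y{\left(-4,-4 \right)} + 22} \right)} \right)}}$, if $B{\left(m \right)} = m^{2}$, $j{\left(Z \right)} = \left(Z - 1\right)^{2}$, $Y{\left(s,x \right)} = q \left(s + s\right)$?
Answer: $\frac{1}{\left(1 - 3 i \sqrt{2}\right)^{4}} \approx 0.0016651 - 0.0022138 i$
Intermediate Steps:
$Y{\left(s,x \right)} = 10 s$ ($Y{\left(s,x \right)} = 5 \left(s + s\right) = 5 \cdot 2 s = 10 s$)
$j{\left(Z \right)} = \left(-1 + Z\right)^{2}$
$\frac{1}{B{\left(j{\left(\sqrt{Y{\left(-4,-4 \right)} + 22} \right)} \right)}} = \frac{1}{\left(\left(-1 + \sqrt{10 \left(-4\right) + 22}\right)^{2}\right)^{2}} = \frac{1}{\left(\left(-1 + \sqrt{-40 + 22}\right)^{2}\right)^{2}} = \frac{1}{\left(\left(-1 + \sqrt{-18}\right)^{2}\right)^{2}} = \frac{1}{\left(\left(-1 + 3 i \sqrt{2}\right)^{2}\right)^{2}} = \frac{1}{\left(-1 + 3 i \sqrt{2}\right)^{4}}$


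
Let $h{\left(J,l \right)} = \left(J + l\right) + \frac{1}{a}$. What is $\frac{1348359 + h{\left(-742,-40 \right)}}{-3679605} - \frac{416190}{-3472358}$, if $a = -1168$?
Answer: $- \frac{122556486779171}{497447534761104} \approx -0.24637$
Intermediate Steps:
$h{\left(J,l \right)} = - \frac{1}{1168} + J + l$ ($h{\left(J,l \right)} = \left(J + l\right) + \frac{1}{-1168} = \left(J + l\right) - \frac{1}{1168} = - \frac{1}{1168} + J + l$)
$\frac{1348359 + h{\left(-742,-40 \right)}}{-3679605} - \frac{416190}{-3472358} = \frac{1348359 - \frac{913377}{1168}}{-3679605} - \frac{416190}{-3472358} = \left(1348359 - \frac{913377}{1168}\right) \left(- \frac{1}{3679605}\right) - - \frac{208095}{1736179} = \frac{1573969935}{1168} \left(- \frac{1}{3679605}\right) + \frac{208095}{1736179} = - \frac{104931329}{286518576} + \frac{208095}{1736179} = - \frac{122556486779171}{497447534761104}$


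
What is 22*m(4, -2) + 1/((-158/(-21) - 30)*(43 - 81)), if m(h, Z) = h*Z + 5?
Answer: -1183755/17936 ≈ -65.999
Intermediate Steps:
m(h, Z) = 5 + Z*h (m(h, Z) = Z*h + 5 = 5 + Z*h)
22*m(4, -2) + 1/((-158/(-21) - 30)*(43 - 81)) = 22*(5 - 2*4) + 1/((-158/(-21) - 30)*(43 - 81)) = 22*(5 - 8) + 1/(-158*(-1/21) - 30*(-38)) = 22*(-3) - 1/38/(158/21 - 30) = -66 - 1/38/(-472/21) = -66 - 21/472*(-1/38) = -66 + 21/17936 = -1183755/17936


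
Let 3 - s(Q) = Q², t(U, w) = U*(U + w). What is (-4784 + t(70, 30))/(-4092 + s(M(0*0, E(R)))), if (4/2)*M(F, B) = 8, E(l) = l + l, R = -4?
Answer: -2216/4105 ≈ -0.53983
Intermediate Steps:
E(l) = 2*l
M(F, B) = 4 (M(F, B) = (½)*8 = 4)
s(Q) = 3 - Q²
(-4784 + t(70, 30))/(-4092 + s(M(0*0, E(R)))) = (-4784 + 70*(70 + 30))/(-4092 + (3 - 1*4²)) = (-4784 + 70*100)/(-4092 + (3 - 1*16)) = (-4784 + 7000)/(-4092 + (3 - 16)) = 2216/(-4092 - 13) = 2216/(-4105) = 2216*(-1/4105) = -2216/4105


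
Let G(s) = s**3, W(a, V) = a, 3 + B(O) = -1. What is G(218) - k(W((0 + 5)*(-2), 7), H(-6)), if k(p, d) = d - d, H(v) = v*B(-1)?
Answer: 10360232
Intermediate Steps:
B(O) = -4 (B(O) = -3 - 1 = -4)
H(v) = -4*v (H(v) = v*(-4) = -4*v)
k(p, d) = 0
G(218) - k(W((0 + 5)*(-2), 7), H(-6)) = 218**3 - 1*0 = 10360232 + 0 = 10360232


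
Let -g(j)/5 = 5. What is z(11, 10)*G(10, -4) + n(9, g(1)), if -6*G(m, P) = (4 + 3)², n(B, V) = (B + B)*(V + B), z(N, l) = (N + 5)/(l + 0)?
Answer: -4516/15 ≈ -301.07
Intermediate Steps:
g(j) = -25 (g(j) = -5*5 = -25)
z(N, l) = (5 + N)/l
n(B, V) = 2*B*(B + V) (n(B, V) = (2*B)*(B + V) = 2*B*(B + V))
G(m, P) = -49/6 (G(m, P) = -(4 + 3)²/6 = -⅙*7² = -⅙*49 = -49/6)
z(11, 10)*G(10, -4) + n(9, g(1)) = ((5 + 11)/10)*(-49/6) + 2*9*(9 - 25) = ((⅒)*16)*(-49/6) + 2*9*(-16) = (8/5)*(-49/6) - 288 = -196/15 - 288 = -4516/15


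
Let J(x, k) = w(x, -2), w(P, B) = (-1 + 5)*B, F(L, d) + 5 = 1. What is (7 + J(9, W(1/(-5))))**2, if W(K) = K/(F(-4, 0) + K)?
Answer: 1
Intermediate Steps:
F(L, d) = -4 (F(L, d) = -5 + 1 = -4)
W(K) = K/(-4 + K)
w(P, B) = 4*B
J(x, k) = -8 (J(x, k) = 4*(-2) = -8)
(7 + J(9, W(1/(-5))))**2 = (7 - 8)**2 = (-1)**2 = 1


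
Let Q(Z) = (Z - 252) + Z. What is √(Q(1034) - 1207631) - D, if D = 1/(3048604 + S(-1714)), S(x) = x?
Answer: -1/3046890 + 13*I*√7135 ≈ -3.282e-7 + 1098.1*I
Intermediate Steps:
Q(Z) = -252 + 2*Z (Q(Z) = (-252 + Z) + Z = -252 + 2*Z)
D = 1/3046890 (D = 1/(3048604 - 1714) = 1/3046890 ≈ 3.2820e-7)
√(Q(1034) - 1207631) - D = √((-252 + 2*1034) - 1207631) - 1*1/3046890 = √((-252 + 2068) - 1207631) - 1/3046890 = √(1816 - 1207631) - 1/3046890 = √(-1205815) - 1/3046890 = 13*I*√7135 - 1/3046890 = -1/3046890 + 13*I*√7135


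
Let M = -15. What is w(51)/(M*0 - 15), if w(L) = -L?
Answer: 17/5 ≈ 3.4000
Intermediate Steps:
w(51)/(M*0 - 15) = (-1*51)/(-15*0 - 15) = -51/(0 - 15) = -51/(-15) = -51*(-1/15) = 17/5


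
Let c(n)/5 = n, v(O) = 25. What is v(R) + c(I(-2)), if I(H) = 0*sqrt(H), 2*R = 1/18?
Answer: 25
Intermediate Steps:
R = 1/36 (R = (1/2)/18 = (1/2)*(1/18) = 1/36 ≈ 0.027778)
I(H) = 0
c(n) = 5*n
v(R) + c(I(-2)) = 25 + 5*0 = 25 + 0 = 25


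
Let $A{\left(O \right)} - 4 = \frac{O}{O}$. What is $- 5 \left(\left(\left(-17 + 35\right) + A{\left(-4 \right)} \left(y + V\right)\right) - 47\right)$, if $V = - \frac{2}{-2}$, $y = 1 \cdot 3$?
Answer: $45$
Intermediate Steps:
$y = 3$
$V = 1$ ($V = \left(-2\right) \left(- \frac{1}{2}\right) = 1$)
$A{\left(O \right)} = 5$ ($A{\left(O \right)} = 4 + \frac{O}{O} = 4 + 1 = 5$)
$- 5 \left(\left(\left(-17 + 35\right) + A{\left(-4 \right)} \left(y + V\right)\right) - 47\right) = - 5 \left(\left(\left(-17 + 35\right) + 5 \left(3 + 1\right)\right) - 47\right) = - 5 \left(\left(18 + 5 \cdot 4\right) - 47\right) = - 5 \left(\left(18 + 20\right) - 47\right) = - 5 \left(38 - 47\right) = \left(-5\right) \left(-9\right) = 45$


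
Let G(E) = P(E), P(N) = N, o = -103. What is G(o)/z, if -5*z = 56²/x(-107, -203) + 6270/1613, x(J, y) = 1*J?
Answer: -88884365/4387478 ≈ -20.259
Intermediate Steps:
x(J, y) = J
G(E) = E
z = 4387478/862955 (z = -(56²/(-107) + 6270/1613)/5 = -(3136*(-1/107) + 6270*(1/1613))/5 = -(-3136/107 + 6270/1613)/5 = -⅕*(-4387478/172591) = 4387478/862955 ≈ 5.0843)
G(o)/z = -103/4387478/862955 = -103*862955/4387478 = -88884365/4387478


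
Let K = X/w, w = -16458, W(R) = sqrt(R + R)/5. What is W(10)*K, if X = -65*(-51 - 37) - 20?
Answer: -380*sqrt(5)/2743 ≈ -0.30977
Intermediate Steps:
X = 5700 (X = -65*(-88) - 20 = 5720 - 20 = 5700)
W(R) = sqrt(2)*sqrt(R)/5 (W(R) = sqrt(2*R)*(1/5) = (sqrt(2)*sqrt(R))*(1/5) = sqrt(2)*sqrt(R)/5)
K = -950/2743 (K = 5700/(-16458) = 5700*(-1/16458) = -950/2743 ≈ -0.34634)
W(10)*K = (sqrt(2)*sqrt(10)/5)*(-950/2743) = (2*sqrt(5)/5)*(-950/2743) = -380*sqrt(5)/2743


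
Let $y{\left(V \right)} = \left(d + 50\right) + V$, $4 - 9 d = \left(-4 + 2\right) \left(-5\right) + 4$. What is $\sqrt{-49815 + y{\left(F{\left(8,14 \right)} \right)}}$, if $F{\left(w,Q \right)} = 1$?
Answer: $\frac{i \sqrt{447886}}{3} \approx 223.08 i$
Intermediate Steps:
$d = - \frac{10}{9}$ ($d = \frac{4}{9} - \frac{\left(-4 + 2\right) \left(-5\right) + 4}{9} = \frac{4}{9} - \frac{\left(-2\right) \left(-5\right) + 4}{9} = \frac{4}{9} - \frac{10 + 4}{9} = \frac{4}{9} - \frac{14}{9} = - \frac{10}{9} \approx -1.1111$)
$y{\left(V \right)} = \frac{440}{9} + V$ ($y{\left(V \right)} = \left(- \frac{10}{9} + 50\right) + V = \frac{440}{9} + V$)
$\sqrt{-49815 + y{\left(F{\left(8,14 \right)} \right)}} = \sqrt{-49815 + \left(\frac{440}{9} + 1\right)} = \sqrt{-49815 + \frac{449}{9}} = \sqrt{- \frac{447886}{9}} = \frac{i \sqrt{447886}}{3}$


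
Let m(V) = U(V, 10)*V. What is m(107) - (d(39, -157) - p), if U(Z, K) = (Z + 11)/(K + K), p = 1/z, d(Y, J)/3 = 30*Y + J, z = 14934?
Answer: -89891477/37335 ≈ -2407.7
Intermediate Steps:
d(Y, J) = 3*J + 90*Y (d(Y, J) = 3*(30*Y + J) = 3*(J + 30*Y) = 3*J + 90*Y)
p = 1/14934 ≈ 6.6961e-5
U(Z, K) = (11 + Z)/(2*K) (U(Z, K) = (11 + Z)/((2*K)) = (11 + Z)*(1/(2*K)) = (11 + Z)/(2*K))
m(V) = V*(11/20 + V/20) (m(V) = ((1/2)*(11 + V)/10)*V = ((1/2)*(1/10)*(11 + V))*V = (11/20 + V/20)*V = V*(11/20 + V/20))
m(107) - (d(39, -157) - p) = (1/20)*107*(11 + 107) - ((3*(-157) + 90*39) - 1*1/14934) = (1/20)*107*118 - ((-471 + 3510) - 1/14934) = 6313/10 - (3039 - 1/14934) = 6313/10 - 1*45384425/14934 = 6313/10 - 45384425/14934 = -89891477/37335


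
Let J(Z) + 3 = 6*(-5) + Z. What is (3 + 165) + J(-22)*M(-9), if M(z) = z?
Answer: 663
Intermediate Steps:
J(Z) = -33 + Z (J(Z) = -3 + (6*(-5) + Z) = -3 + (-30 + Z) = -33 + Z)
(3 + 165) + J(-22)*M(-9) = (3 + 165) + (-33 - 22)*(-9) = 168 - 55*(-9) = 168 + 495 = 663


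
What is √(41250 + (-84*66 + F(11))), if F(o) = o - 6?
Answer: √35711 ≈ 188.97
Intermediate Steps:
F(o) = -6 + o
√(41250 + (-84*66 + F(11))) = √(41250 + (-84*66 + (-6 + 11))) = √(41250 + (-5544 + 5)) = √(41250 - 5539) = √35711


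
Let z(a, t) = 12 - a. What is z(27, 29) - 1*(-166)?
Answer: 151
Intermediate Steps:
z(27, 29) - 1*(-166) = (12 - 1*27) - 1*(-166) = (12 - 27) + 166 = -15 + 166 = 151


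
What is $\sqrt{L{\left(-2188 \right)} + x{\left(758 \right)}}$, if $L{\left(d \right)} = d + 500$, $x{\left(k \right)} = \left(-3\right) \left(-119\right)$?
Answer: $11 i \sqrt{11} \approx 36.483 i$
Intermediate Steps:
$x{\left(k \right)} = 357$
$L{\left(d \right)} = 500 + d$
$\sqrt{L{\left(-2188 \right)} + x{\left(758 \right)}} = \sqrt{\left(500 - 2188\right) + 357} = \sqrt{-1688 + 357} = \sqrt{-1331} = 11 i \sqrt{11}$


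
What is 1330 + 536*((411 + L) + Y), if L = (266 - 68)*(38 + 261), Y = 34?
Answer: 31972122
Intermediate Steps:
L = 59202 (L = 198*299 = 59202)
1330 + 536*((411 + L) + Y) = 1330 + 536*((411 + 59202) + 34) = 1330 + 536*(59613 + 34) = 1330 + 536*59647 = 1330 + 31970792 = 31972122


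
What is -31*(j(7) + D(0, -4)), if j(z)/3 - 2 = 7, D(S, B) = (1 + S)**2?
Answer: -868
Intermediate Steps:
j(z) = 27 (j(z) = 6 + 3*7 = 6 + 21 = 27)
-31*(j(7) + D(0, -4)) = -31*(27 + (1 + 0)**2) = -31*(27 + 1**2) = -31*(27 + 1) = -31*28 = -868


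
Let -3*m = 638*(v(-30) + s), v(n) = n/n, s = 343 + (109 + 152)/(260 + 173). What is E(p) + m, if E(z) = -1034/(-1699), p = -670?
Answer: -161739878740/2207001 ≈ -73285.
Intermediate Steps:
s = 148780/433 (s = 343 + 261/433 = 148780/433 ≈ 343.60)
v(n) = 1
E(z) = 1034/1699 (E(z) = -1034*(-1/1699) = 1034/1699)
m = -95197894/1299 (m = -638*(1 + 148780/433)/3 = -638*149213/(3*433) = -⅓*95197894/433 = -95197894/1299 ≈ -73286.)
E(p) + m = 1034/1699 - 95197894/1299 = -161739878740/2207001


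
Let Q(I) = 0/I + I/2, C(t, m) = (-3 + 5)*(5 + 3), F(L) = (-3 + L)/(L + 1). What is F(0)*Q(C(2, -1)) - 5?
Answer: -29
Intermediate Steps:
F(L) = (-3 + L)/(1 + L)
C(t, m) = 16 (C(t, m) = 2*8 = 16)
Q(I) = I/2 (Q(I) = 0 + I*(1/2) = 0 + I/2 = I/2)
F(0)*Q(C(2, -1)) - 5 = ((-3 + 0)/(1 + 0))*((1/2)*16) - 5 = (-3/1)*8 - 5 = (1*(-3))*8 - 5 = -3*8 - 5 = -24 - 5 = -29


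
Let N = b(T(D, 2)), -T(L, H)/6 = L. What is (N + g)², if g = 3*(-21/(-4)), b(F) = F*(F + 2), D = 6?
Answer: 24591681/16 ≈ 1.5370e+6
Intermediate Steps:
T(L, H) = -6*L
b(F) = F*(2 + F)
N = 1224 (N = (-6*6)*(2 - 6*6) = -36*(2 - 36) = -36*(-34) = 1224)
g = 63/4 (g = 3*(-21*(-¼)) = 3*(21/4) = 63/4 ≈ 15.750)
(N + g)² = (1224 + 63/4)² = (4959/4)² = 24591681/16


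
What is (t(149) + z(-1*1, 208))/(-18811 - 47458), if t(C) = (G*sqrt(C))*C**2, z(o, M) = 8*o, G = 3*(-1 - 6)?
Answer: 8/66269 + 66603*sqrt(149)/9467 ≈ 85.877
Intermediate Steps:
G = -21 (G = 3*(-7) = -21)
t(C) = -21*C**(5/2) (t(C) = (-21*sqrt(C))*C**2 = -21*C**(5/2))
(t(149) + z(-1*1, 208))/(-18811 - 47458) = (-466221*sqrt(149) + 8*(-1*1))/(-18811 - 47458) = (-466221*sqrt(149) + 8*(-1))/(-66269) = (-466221*sqrt(149) - 8)*(-1/66269) = (-8 - 466221*sqrt(149))*(-1/66269) = 8/66269 + 66603*sqrt(149)/9467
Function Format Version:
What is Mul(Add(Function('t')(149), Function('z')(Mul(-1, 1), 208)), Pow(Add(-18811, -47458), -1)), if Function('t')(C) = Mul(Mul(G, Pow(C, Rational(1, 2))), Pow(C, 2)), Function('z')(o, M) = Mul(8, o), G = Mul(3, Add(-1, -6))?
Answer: Add(Rational(8, 66269), Mul(Rational(66603, 9467), Pow(149, Rational(1, 2)))) ≈ 85.877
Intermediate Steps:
G = -21 (G = Mul(3, -7) = -21)
Function('t')(C) = Mul(-21, Pow(C, Rational(5, 2))) (Function('t')(C) = Mul(Mul(-21, Pow(C, Rational(1, 2))), Pow(C, 2)) = Mul(-21, Pow(C, Rational(5, 2))))
Mul(Add(Function('t')(149), Function('z')(Mul(-1, 1), 208)), Pow(Add(-18811, -47458), -1)) = Mul(Add(Mul(-21, Pow(149, Rational(5, 2))), Mul(8, Mul(-1, 1))), Pow(Add(-18811, -47458), -1)) = Mul(Add(Mul(-21, Mul(22201, Pow(149, Rational(1, 2)))), Mul(8, -1)), Pow(-66269, -1)) = Mul(Add(Mul(-466221, Pow(149, Rational(1, 2))), -8), Rational(-1, 66269)) = Mul(Add(-8, Mul(-466221, Pow(149, Rational(1, 2)))), Rational(-1, 66269)) = Add(Rational(8, 66269), Mul(Rational(66603, 9467), Pow(149, Rational(1, 2))))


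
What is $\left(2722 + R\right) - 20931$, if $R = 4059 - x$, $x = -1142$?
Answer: $-13008$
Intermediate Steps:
$R = 5201$ ($R = 4059 - -1142 = 4059 + 1142 = 5201$)
$\left(2722 + R\right) - 20931 = \left(2722 + 5201\right) - 20931 = 7923 - 20931 = -13008$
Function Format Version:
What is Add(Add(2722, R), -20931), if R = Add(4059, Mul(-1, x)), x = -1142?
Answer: -13008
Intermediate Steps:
R = 5201 (R = Add(4059, Mul(-1, -1142)) = Add(4059, 1142) = 5201)
Add(Add(2722, R), -20931) = Add(Add(2722, 5201), -20931) = Add(7923, -20931) = -13008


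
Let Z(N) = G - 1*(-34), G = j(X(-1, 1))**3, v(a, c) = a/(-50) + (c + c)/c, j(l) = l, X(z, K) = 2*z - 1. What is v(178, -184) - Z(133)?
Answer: -214/25 ≈ -8.5600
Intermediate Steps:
X(z, K) = -1 + 2*z
v(a, c) = 2 - a/50 (v(a, c) = a*(-1/50) + (2*c)/c = -a/50 + 2 = 2 - a/50)
G = -27 (G = (-1 + 2*(-1))**3 = (-1 - 2)**3 = (-3)**3 = -27)
Z(N) = 7 (Z(N) = -27 - 1*(-34) = -27 + 34 = 7)
v(178, -184) - Z(133) = (2 - 1/50*178) - 1*7 = (2 - 89/25) - 7 = -39/25 - 7 = -214/25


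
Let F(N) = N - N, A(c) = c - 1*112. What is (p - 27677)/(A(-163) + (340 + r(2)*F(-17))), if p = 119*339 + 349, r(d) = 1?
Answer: 1001/5 ≈ 200.20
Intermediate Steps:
A(c) = -112 + c (A(c) = c - 112 = -112 + c)
p = 40690 (p = 40341 + 349 = 40690)
F(N) = 0
(p - 27677)/(A(-163) + (340 + r(2)*F(-17))) = (40690 - 27677)/((-112 - 163) + (340 + 1*0)) = 13013/(-275 + (340 + 0)) = 13013/(-275 + 340) = 13013/65 = 13013*(1/65) = 1001/5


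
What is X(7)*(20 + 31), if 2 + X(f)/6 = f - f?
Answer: -612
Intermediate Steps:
X(f) = -12 (X(f) = -12 + 6*(f - f) = -12 + 6*0 = -12 + 0 = -12)
X(7)*(20 + 31) = -12*(20 + 31) = -12*51 = -612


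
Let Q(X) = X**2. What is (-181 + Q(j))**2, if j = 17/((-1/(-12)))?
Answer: 1716859225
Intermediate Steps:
j = 204 (j = 17/((-1*(-1/12))) = 17/(1/12) = 17*12 = 204)
(-181 + Q(j))**2 = (-181 + 204**2)**2 = (-181 + 41616)**2 = 41435**2 = 1716859225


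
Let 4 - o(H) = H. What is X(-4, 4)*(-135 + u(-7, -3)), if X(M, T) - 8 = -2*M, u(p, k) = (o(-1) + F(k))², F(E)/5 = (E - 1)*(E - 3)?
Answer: 247840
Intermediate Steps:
o(H) = 4 - H
F(E) = 5*(-1 + E)*(-3 + E) (F(E) = 5*((E - 1)*(E - 3)) = 5*((-1 + E)*(-3 + E)) = 5*(-1 + E)*(-3 + E))
u(p, k) = (20 - 20*k + 5*k²)² (u(p, k) = ((4 - 1*(-1)) + (15 - 20*k + 5*k²))² = ((4 + 1) + (15 - 20*k + 5*k²))² = (5 + (15 - 20*k + 5*k²))² = (20 - 20*k + 5*k²)²)
X(M, T) = 8 - 2*M
X(-4, 4)*(-135 + u(-7, -3)) = (8 - 2*(-4))*(-135 + 25*(4 + (-3)² - 4*(-3))²) = (8 + 8)*(-135 + 25*(4 + 9 + 12)²) = 16*(-135 + 25*25²) = 16*(-135 + 25*625) = 16*(-135 + 15625) = 16*15490 = 247840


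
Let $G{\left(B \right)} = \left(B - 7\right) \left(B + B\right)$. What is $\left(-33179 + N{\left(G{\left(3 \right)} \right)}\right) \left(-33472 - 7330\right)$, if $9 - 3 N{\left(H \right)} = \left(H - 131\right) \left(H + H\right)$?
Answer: $1454836112$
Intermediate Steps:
$G{\left(B \right)} = 2 B \left(-7 + B\right)$ ($G{\left(B \right)} = \left(-7 + B\right) 2 B = 2 B \left(-7 + B\right)$)
$N{\left(H \right)} = 3 - \frac{2 H \left(-131 + H\right)}{3}$ ($N{\left(H \right)} = 3 - \frac{\left(H - 131\right) \left(H + H\right)}{3} = 3 - \frac{\left(-131 + H\right) 2 H}{3} = 3 - \frac{2 H \left(-131 + H\right)}{3}$)
$\left(-33179 + N{\left(G{\left(3 \right)} \right)}\right) \left(-33472 - 7330\right) = \left(-33179 + \left(3 - \frac{2 \left(2 \cdot 3 \left(-7 + 3\right)\right)^{2}}{3} + \frac{262 \cdot 2 \cdot 3 \left(-7 + 3\right)}{3}\right)\right) \left(-33472 - 7330\right) = \left(-33179 + \left(3 - \frac{2 \left(2 \cdot 3 \left(-4\right)\right)^{2}}{3} + \frac{262 \cdot 2 \cdot 3 \left(-4\right)}{3}\right)\right) \left(-40802\right) = \left(-33179 + \left(3 - \frac{2 \left(-24\right)^{2}}{3} + \frac{262}{3} \left(-24\right)\right)\right) \left(-40802\right) = \left(-33179 - 2477\right) \left(-40802\right) = \left(-35656\right) \left(-40802\right) = 1454836112$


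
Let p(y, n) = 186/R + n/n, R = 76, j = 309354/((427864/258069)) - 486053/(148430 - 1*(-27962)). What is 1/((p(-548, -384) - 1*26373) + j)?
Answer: 179245493384/28718103861109501 ≈ 6.2415e-6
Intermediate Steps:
j = 1760248806993275/9433973336 (j = 309354/((427864*(1/258069))) - 486053/(148430 + 27962) = 309354/(427864/258069) - 486053/176392 = 309354*(258069/427864) - 486053*1/176392 = 39917338713/213932 - 486053/176392 = 1760248806993275/9433973336 ≈ 1.8659e+5)
p(y, n) = 131/38 (p(y, n) = 186/76 + n/n = 186*(1/76) + 1 = 93/38 + 1 = 131/38)
1/((p(-548, -384) - 1*26373) + j) = 1/((131/38 - 1*26373) + 1760248806993275/9433973336) = 1/((131/38 - 26373) + 1760248806993275/9433973336) = 1/(-1002043/38 + 1760248806993275/9433973336) = 1/(28718103861109501/179245493384) = 179245493384/28718103861109501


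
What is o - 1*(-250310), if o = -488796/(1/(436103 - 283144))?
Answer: -74765497054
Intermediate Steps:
o = -74765747364 (o = -488796/(1/152959) = -488796/1/152959 = -488796*152959 = -74765747364)
o - 1*(-250310) = -74765747364 - 1*(-250310) = -74765747364 + 250310 = -74765497054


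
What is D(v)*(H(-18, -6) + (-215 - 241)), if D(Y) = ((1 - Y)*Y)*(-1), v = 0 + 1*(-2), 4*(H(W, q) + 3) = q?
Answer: -2763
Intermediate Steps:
H(W, q) = -3 + q/4
v = -2 (v = 0 - 2 = -2)
D(Y) = -Y*(1 - Y) (D(Y) = (Y*(1 - Y))*(-1) = -Y*(1 - Y))
D(v)*(H(-18, -6) + (-215 - 241)) = (-2*(-1 - 2))*((-3 + (1/4)*(-6)) + (-215 - 241)) = (-2*(-3))*((-3 - 3/2) - 456) = 6*(-9/2 - 456) = 6*(-921/2) = -2763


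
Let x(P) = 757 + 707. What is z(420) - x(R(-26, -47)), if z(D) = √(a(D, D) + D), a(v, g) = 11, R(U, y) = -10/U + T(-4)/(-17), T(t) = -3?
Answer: -1464 + √431 ≈ -1443.2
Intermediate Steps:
R(U, y) = 3/17 - 10/U (R(U, y) = -10/U - 3/(-17) = -10/U - 3*(-1/17) = -10/U + 3/17 = 3/17 - 10/U)
x(P) = 1464
z(D) = √(11 + D)
z(420) - x(R(-26, -47)) = √(11 + 420) - 1*1464 = √431 - 1464 = -1464 + √431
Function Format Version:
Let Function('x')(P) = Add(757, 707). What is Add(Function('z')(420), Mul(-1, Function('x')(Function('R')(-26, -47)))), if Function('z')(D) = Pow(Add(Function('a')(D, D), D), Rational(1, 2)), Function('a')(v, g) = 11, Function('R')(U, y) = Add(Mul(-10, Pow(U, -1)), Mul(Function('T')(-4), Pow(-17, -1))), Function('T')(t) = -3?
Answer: Add(-1464, Pow(431, Rational(1, 2))) ≈ -1443.2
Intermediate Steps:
Function('R')(U, y) = Add(Rational(3, 17), Mul(-10, Pow(U, -1))) (Function('R')(U, y) = Add(Mul(-10, Pow(U, -1)), Mul(-3, Pow(-17, -1))) = Add(Mul(-10, Pow(U, -1)), Mul(-3, Rational(-1, 17))) = Add(Mul(-10, Pow(U, -1)), Rational(3, 17)) = Add(Rational(3, 17), Mul(-10, Pow(U, -1))))
Function('x')(P) = 1464
Function('z')(D) = Pow(Add(11, D), Rational(1, 2))
Add(Function('z')(420), Mul(-1, Function('x')(Function('R')(-26, -47)))) = Add(Pow(Add(11, 420), Rational(1, 2)), Mul(-1, 1464)) = Add(Pow(431, Rational(1, 2)), -1464) = Add(-1464, Pow(431, Rational(1, 2)))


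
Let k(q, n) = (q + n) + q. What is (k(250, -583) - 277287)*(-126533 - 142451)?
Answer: 74608092080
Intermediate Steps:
k(q, n) = n + 2*q (k(q, n) = (n + q) + q = n + 2*q)
(k(250, -583) - 277287)*(-126533 - 142451) = ((-583 + 2*250) - 277287)*(-126533 - 142451) = ((-583 + 500) - 277287)*(-268984) = (-83 - 277287)*(-268984) = -277370*(-268984) = 74608092080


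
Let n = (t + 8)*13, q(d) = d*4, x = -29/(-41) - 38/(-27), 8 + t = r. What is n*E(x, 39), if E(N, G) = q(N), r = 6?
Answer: 243464/369 ≈ 659.79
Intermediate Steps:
t = -2 (t = -8 + 6 = -2)
x = 2341/1107 (x = -29*(-1/41) - 38*(-1/27) = 29/41 + 38/27 = 2341/1107 ≈ 2.1147)
q(d) = 4*d
E(N, G) = 4*N
n = 78 (n = (-2 + 8)*13 = 6*13 = 78)
n*E(x, 39) = 78*(4*(2341/1107)) = 78*(9364/1107) = 243464/369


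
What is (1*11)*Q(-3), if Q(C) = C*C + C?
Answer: 66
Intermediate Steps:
Q(C) = C + C² (Q(C) = C² + C = C + C²)
(1*11)*Q(-3) = (1*11)*(-3*(1 - 3)) = 11*(-3*(-2)) = 11*6 = 66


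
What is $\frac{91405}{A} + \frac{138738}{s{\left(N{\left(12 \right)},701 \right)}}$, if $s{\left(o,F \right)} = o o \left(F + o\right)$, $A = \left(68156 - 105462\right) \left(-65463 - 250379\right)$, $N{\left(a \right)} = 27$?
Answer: $\frac{17028862972141}{65138273232669} \approx 0.26143$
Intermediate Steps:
$A = 11782801652$ ($A = \left(-37306\right) \left(-315842\right) = 11782801652$)
$s{\left(o,F \right)} = o^{2} \left(F + o\right)$
$\frac{91405}{A} + \frac{138738}{s{\left(N{\left(12 \right)},701 \right)}} = \frac{91405}{11782801652} + \frac{138738}{27^{2} \left(701 + 27\right)} = 91405 \cdot \frac{1}{11782801652} + \frac{138738}{729 \cdot 728} = \frac{91405}{11782801652} + \frac{138738}{530712} = \frac{91405}{11782801652} + 138738 \cdot \frac{1}{530712} = \frac{91405}{11782801652} + \frac{23123}{88452} = \frac{17028862972141}{65138273232669}$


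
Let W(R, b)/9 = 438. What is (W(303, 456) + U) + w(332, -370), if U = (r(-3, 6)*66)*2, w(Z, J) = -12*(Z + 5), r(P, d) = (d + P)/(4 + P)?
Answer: 294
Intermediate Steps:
r(P, d) = (P + d)/(4 + P)
W(R, b) = 3942 (W(R, b) = 9*438 = 3942)
w(Z, J) = -60 - 12*Z (w(Z, J) = -12*(5 + Z) = -60 - 12*Z)
U = 396 (U = (((-3 + 6)/(4 - 3))*66)*2 = ((3/1)*66)*2 = ((1*3)*66)*2 = (3*66)*2 = 198*2 = 396)
(W(303, 456) + U) + w(332, -370) = (3942 + 396) + (-60 - 12*332) = 4338 + (-60 - 3984) = 4338 - 4044 = 294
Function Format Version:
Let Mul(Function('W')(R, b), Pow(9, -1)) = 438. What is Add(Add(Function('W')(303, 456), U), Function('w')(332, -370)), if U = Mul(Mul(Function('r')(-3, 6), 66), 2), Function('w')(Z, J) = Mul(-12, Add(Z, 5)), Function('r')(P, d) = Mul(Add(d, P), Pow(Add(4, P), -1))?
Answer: 294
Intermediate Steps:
Function('r')(P, d) = Mul(Pow(Add(4, P), -1), Add(P, d)) (Function('r')(P, d) = Mul(Add(P, d), Pow(Add(4, P), -1)) = Mul(Pow(Add(4, P), -1), Add(P, d)))
Function('W')(R, b) = 3942 (Function('W')(R, b) = Mul(9, 438) = 3942)
Function('w')(Z, J) = Add(-60, Mul(-12, Z)) (Function('w')(Z, J) = Mul(-12, Add(5, Z)) = Add(-60, Mul(-12, Z)))
U = 396 (U = Mul(Mul(Mul(Pow(Add(4, -3), -1), Add(-3, 6)), 66), 2) = Mul(Mul(Mul(Pow(1, -1), 3), 66), 2) = Mul(Mul(Mul(1, 3), 66), 2) = Mul(Mul(3, 66), 2) = Mul(198, 2) = 396)
Add(Add(Function('W')(303, 456), U), Function('w')(332, -370)) = Add(Add(3942, 396), Add(-60, Mul(-12, 332))) = Add(4338, Add(-60, -3984)) = Add(4338, -4044) = 294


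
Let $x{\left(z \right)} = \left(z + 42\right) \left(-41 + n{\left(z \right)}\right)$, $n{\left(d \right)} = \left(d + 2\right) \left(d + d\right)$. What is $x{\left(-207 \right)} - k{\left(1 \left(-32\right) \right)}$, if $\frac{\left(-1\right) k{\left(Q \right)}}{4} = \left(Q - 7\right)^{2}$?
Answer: $-13990701$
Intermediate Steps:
$k{\left(Q \right)} = - 4 \left(-7 + Q\right)^{2}$ ($k{\left(Q \right)} = - 4 \left(Q - 7\right)^{2} = - 4 \left(-7 + Q\right)^{2}$)
$n{\left(d \right)} = 2 d \left(2 + d\right)$ ($n{\left(d \right)} = \left(2 + d\right) 2 d = 2 d \left(2 + d\right)$)
$x{\left(z \right)} = \left(-41 + 2 z \left(2 + z\right)\right) \left(42 + z\right)$ ($x{\left(z \right)} = \left(z + 42\right) \left(-41 + 2 z \left(2 + z\right)\right) = \left(42 + z\right) \left(-41 + 2 z \left(2 + z\right)\right) = \left(-41 + 2 z \left(2 + z\right)\right) \left(42 + z\right)$)
$x{\left(-207 \right)} - k{\left(1 \left(-32\right) \right)} = \left(-1722 + 2 \left(-207\right)^{3} + 88 \left(-207\right)^{2} + 127 \left(-207\right)\right) - - 4 \left(-7 + 1 \left(-32\right)\right)^{2} = \left(-1722 + 2 \left(-8869743\right) + 88 \cdot 42849 - 26289\right) - - 4 \left(-7 - 32\right)^{2} = \left(-1722 - 17739486 + 3770712 - 26289\right) - - 4 \left(-39\right)^{2} = -13996785 - \left(-4\right) 1521 = -13996785 - -6084 = -13996785 + 6084 = -13990701$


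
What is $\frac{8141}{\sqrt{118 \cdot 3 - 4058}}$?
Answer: $- \frac{8141 i \sqrt{926}}{1852} \approx - 133.76 i$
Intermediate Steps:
$\frac{8141}{\sqrt{118 \cdot 3 - 4058}} = \frac{8141}{\sqrt{354 - 4058}} = \frac{8141}{\sqrt{-3704}} = \frac{8141}{2 i \sqrt{926}} = 8141 \left(- \frac{i \sqrt{926}}{1852}\right) = - \frac{8141 i \sqrt{926}}{1852}$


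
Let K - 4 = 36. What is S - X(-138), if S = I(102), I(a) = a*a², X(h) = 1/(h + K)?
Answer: 103998385/98 ≈ 1.0612e+6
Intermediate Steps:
K = 40 (K = 4 + 36 = 40)
X(h) = 1/(40 + h) (X(h) = 1/(h + 40) = 1/(40 + h))
I(a) = a³
S = 1061208 (S = 102³ = 1061208)
S - X(-138) = 1061208 - 1/(40 - 138) = 1061208 - 1/(-98) = 1061208 - 1*(-1/98) = 1061208 + 1/98 = 103998385/98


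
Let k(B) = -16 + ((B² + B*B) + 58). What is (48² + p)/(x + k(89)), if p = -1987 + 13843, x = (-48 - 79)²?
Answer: 4720/10671 ≈ 0.44232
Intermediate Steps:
x = 16129 (x = (-127)² = 16129)
p = 11856
k(B) = 42 + 2*B² (k(B) = -16 + ((B² + B²) + 58) = -16 + (2*B² + 58) = -16 + (58 + 2*B²) = 42 + 2*B²)
(48² + p)/(x + k(89)) = (48² + 11856)/(16129 + (42 + 2*89²)) = (2304 + 11856)/(16129 + (42 + 2*7921)) = 14160/(16129 + (42 + 15842)) = 14160/(16129 + 15884) = 14160/32013 = 14160*(1/32013) = 4720/10671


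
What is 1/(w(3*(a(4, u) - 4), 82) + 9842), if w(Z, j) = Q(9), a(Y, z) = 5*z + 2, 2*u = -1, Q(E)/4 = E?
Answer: 1/9878 ≈ 0.00010124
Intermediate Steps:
Q(E) = 4*E
u = -½ (u = (½)*(-1) = -½ ≈ -0.50000)
a(Y, z) = 2 + 5*z
w(Z, j) = 36 (w(Z, j) = 4*9 = 36)
1/(w(3*(a(4, u) - 4), 82) + 9842) = 1/(36 + 9842) = 1/9878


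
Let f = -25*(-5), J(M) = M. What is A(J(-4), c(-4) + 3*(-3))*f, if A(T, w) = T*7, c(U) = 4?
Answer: -3500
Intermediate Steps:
A(T, w) = 7*T
f = 125
A(J(-4), c(-4) + 3*(-3))*f = (7*(-4))*125 = -28*125 = -3500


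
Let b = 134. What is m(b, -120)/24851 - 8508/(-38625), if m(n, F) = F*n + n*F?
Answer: -343582564/319956625 ≈ -1.0738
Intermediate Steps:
m(n, F) = 2*F*n (m(n, F) = F*n + F*n = 2*F*n)
m(b, -120)/24851 - 8508/(-38625) = (2*(-120)*134)/24851 - 8508/(-38625) = -32160*1/24851 - 8508*(-1/38625) = -32160/24851 + 2836/12875 = -343582564/319956625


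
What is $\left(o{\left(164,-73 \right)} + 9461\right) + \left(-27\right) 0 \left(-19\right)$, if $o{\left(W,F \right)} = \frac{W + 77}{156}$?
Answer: $\frac{1476157}{156} \approx 9462.5$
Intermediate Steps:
$o{\left(W,F \right)} = \frac{77}{156} + \frac{W}{156}$ ($o{\left(W,F \right)} = \left(77 + W\right) \frac{1}{156} = \frac{77}{156} + \frac{W}{156}$)
$\left(o{\left(164,-73 \right)} + 9461\right) + \left(-27\right) 0 \left(-19\right) = \left(\left(\frac{77}{156} + \frac{1}{156} \cdot 164\right) + 9461\right) + \left(-27\right) 0 \left(-19\right) = \left(\left(\frac{77}{156} + \frac{41}{39}\right) + 9461\right) + 0 \left(-19\right) = \left(\frac{241}{156} + 9461\right) + 0 = \frac{1476157}{156} + 0 = \frac{1476157}{156}$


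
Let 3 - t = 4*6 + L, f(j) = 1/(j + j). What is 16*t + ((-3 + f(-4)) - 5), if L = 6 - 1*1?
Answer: -3393/8 ≈ -424.13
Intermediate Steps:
L = 5 (L = 6 - 1 = 5)
f(j) = 1/(2*j)
t = -26 (t = 3 - (4*6 + 5) = 3 - (24 + 5) = 3 - 1*29 = 3 - 29 = -26)
16*t + ((-3 + f(-4)) - 5) = 16*(-26) + ((-3 + (1/2)/(-4)) - 5) = -416 + ((-3 + (1/2)*(-1/4)) - 5) = -416 + ((-3 - 1/8) - 5) = -416 + (-25/8 - 5) = -416 - 65/8 = -3393/8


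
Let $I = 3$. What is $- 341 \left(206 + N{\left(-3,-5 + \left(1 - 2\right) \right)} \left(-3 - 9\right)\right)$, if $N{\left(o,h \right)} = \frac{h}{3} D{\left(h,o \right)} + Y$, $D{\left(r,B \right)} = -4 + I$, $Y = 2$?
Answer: $-53878$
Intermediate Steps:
$D{\left(r,B \right)} = -1$ ($D{\left(r,B \right)} = -4 + 3 = -1$)
$N{\left(o,h \right)} = 2 - \frac{h}{3}$ ($N{\left(o,h \right)} = \frac{h}{3} \left(-1\right) + 2 = - \frac{h}{3} + 2 = 2 - \frac{h}{3}$)
$- 341 \left(206 + N{\left(-3,-5 + \left(1 - 2\right) \right)} \left(-3 - 9\right)\right) = - 341 \left(206 + \left(2 - \frac{-5 + \left(1 - 2\right)}{3}\right) \left(-3 - 9\right)\right) = - 341 \left(206 + \left(2 - \frac{-5 + \left(1 - 2\right)}{3}\right) \left(-12\right)\right) = - 341 \left(206 + \left(2 - \frac{-5 - 1}{3}\right) \left(-12\right)\right) = - 341 \left(206 + \left(2 - -2\right) \left(-12\right)\right) = - 341 \left(206 + \left(2 + 2\right) \left(-12\right)\right) = - 341 \left(206 + 4 \left(-12\right)\right) = - 341 \left(206 - 48\right) = \left(-341\right) 158 = -53878$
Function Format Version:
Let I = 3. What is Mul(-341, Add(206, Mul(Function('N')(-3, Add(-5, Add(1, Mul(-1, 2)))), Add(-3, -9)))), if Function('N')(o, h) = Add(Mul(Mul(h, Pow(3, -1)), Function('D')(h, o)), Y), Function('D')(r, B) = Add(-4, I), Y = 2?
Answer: -53878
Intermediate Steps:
Function('D')(r, B) = -1 (Function('D')(r, B) = Add(-4, 3) = -1)
Function('N')(o, h) = Add(2, Mul(Rational(-1, 3), h)) (Function('N')(o, h) = Add(Mul(Mul(h, Pow(3, -1)), -1), 2) = Add(Mul(Mul(h, Rational(1, 3)), -1), 2) = Add(Mul(Mul(Rational(1, 3), h), -1), 2) = Add(Mul(Rational(-1, 3), h), 2) = Add(2, Mul(Rational(-1, 3), h)))
Mul(-341, Add(206, Mul(Function('N')(-3, Add(-5, Add(1, Mul(-1, 2)))), Add(-3, -9)))) = Mul(-341, Add(206, Mul(Add(2, Mul(Rational(-1, 3), Add(-5, Add(1, Mul(-1, 2))))), Add(-3, -9)))) = Mul(-341, Add(206, Mul(Add(2, Mul(Rational(-1, 3), Add(-5, Add(1, -2)))), -12))) = Mul(-341, Add(206, Mul(Add(2, Mul(Rational(-1, 3), Add(-5, -1))), -12))) = Mul(-341, Add(206, Mul(Add(2, Mul(Rational(-1, 3), -6)), -12))) = Mul(-341, Add(206, Mul(Add(2, 2), -12))) = Mul(-341, Add(206, Mul(4, -12))) = Mul(-341, Add(206, -48)) = Mul(-341, 158) = -53878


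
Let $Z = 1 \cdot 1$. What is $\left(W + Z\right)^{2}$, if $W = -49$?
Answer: $2304$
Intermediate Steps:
$Z = 1$
$\left(W + Z\right)^{2} = \left(-49 + 1\right)^{2} = \left(-48\right)^{2} = 2304$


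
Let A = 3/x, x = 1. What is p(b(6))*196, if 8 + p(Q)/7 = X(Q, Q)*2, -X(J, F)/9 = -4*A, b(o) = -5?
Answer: 285376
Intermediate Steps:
A = 3 (A = 3/1 = 3*1 = 3)
X(J, F) = 108 (X(J, F) = -(-36)*3 = -9*(-12) = 108)
p(Q) = 1456 (p(Q) = -56 + 7*(108*2) = -56 + 7*216 = -56 + 1512 = 1456)
p(b(6))*196 = 1456*196 = 285376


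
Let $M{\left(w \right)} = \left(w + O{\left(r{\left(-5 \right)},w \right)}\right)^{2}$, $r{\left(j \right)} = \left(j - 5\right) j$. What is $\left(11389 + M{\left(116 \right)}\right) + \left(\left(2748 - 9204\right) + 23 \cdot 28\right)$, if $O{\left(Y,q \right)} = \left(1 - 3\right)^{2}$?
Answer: $19977$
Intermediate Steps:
$r{\left(j \right)} = j \left(-5 + j\right)$ ($r{\left(j \right)} = \left(-5 + j\right) j = j \left(-5 + j\right)$)
$O{\left(Y,q \right)} = 4$ ($O{\left(Y,q \right)} = \left(-2\right)^{2} = 4$)
$M{\left(w \right)} = \left(4 + w\right)^{2}$ ($M{\left(w \right)} = \left(w + 4\right)^{2} = \left(4 + w\right)^{2}$)
$\left(11389 + M{\left(116 \right)}\right) + \left(\left(2748 - 9204\right) + 23 \cdot 28\right) = \left(11389 + \left(4 + 116\right)^{2}\right) + \left(\left(2748 - 9204\right) + 23 \cdot 28\right) = \left(11389 + 120^{2}\right) + \left(-6456 + 644\right) = \left(11389 + 14400\right) - 5812 = 25789 - 5812 = 19977$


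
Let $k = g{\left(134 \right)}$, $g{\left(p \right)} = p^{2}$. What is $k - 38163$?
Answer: $-20207$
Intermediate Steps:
$k = 17956$ ($k = 134^{2} = 17956$)
$k - 38163 = 17956 - 38163 = -20207$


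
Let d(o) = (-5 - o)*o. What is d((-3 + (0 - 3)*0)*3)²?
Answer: 1296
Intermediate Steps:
d(o) = o*(-5 - o)
d((-3 + (0 - 3)*0)*3)² = (-(-3 + (0 - 3)*0)*3*(5 + (-3 + (0 - 3)*0)*3))² = (-(-3 - 3*0)*3*(5 + (-3 - 3*0)*3))² = (-(-3 + 0)*3*(5 + (-3 + 0)*3))² = (-(-3*3)*(5 - 3*3))² = (-1*(-9)*(5 - 9))² = (-1*(-9)*(-4))² = (-36)² = 1296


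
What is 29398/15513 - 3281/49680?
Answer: 469864829/256895280 ≈ 1.8290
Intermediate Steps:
29398/15513 - 3281/49680 = 469864829/256895280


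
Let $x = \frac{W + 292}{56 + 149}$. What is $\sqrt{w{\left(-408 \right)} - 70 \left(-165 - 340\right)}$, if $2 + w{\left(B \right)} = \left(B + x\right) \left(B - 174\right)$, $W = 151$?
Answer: $\frac{\sqrt{11411733770}}{205} \approx 521.1$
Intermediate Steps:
$x = \frac{443}{205}$ ($x = \frac{151 + 292}{56 + 149} = \frac{443}{205} \approx 2.161$)
$w{\left(B \right)} = -2 + \left(-174 + B\right) \left(\frac{443}{205} + B\right)$ ($w{\left(B \right)} = -2 + \left(B + \frac{443}{205}\right) \left(B - 174\right) = -2 + \left(\frac{443}{205} + B\right) \left(-174 + B\right) = -2 + \left(-174 + B\right) \left(\frac{443}{205} + B\right)$)
$\sqrt{w{\left(-408 \right)} - 70 \left(-165 - 340\right)} = \sqrt{\left(- \frac{77492}{205} + \left(-408\right)^{2} - - \frac{14372616}{205}\right) - 70 \left(-165 - 340\right)} = \sqrt{\left(- \frac{77492}{205} + 166464 + \frac{14372616}{205}\right) - -35350} = \sqrt{\frac{48420244}{205} + 35350} = \sqrt{\frac{55666994}{205}} = \frac{\sqrt{11411733770}}{205}$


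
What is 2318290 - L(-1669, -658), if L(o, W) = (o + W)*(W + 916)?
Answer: 2918656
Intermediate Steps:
L(o, W) = (916 + W)*(W + o) (L(o, W) = (W + o)*(916 + W) = (916 + W)*(W + o))
2318290 - L(-1669, -658) = 2318290 - ((-658)**2 + 916*(-658) + 916*(-1669) - 658*(-1669)) = 2318290 - (432964 - 602728 - 1528804 + 1098202) = 2318290 - 1*(-600366) = 2318290 + 600366 = 2918656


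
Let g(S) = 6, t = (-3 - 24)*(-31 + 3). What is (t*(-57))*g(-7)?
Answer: -258552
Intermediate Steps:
t = 756 (t = -27*(-28) = 756)
(t*(-57))*g(-7) = (756*(-57))*6 = -43092*6 = -258552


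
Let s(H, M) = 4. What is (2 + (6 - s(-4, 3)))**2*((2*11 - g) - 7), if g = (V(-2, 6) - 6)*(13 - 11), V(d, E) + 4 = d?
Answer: 624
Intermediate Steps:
V(d, E) = -4 + d
g = -24 (g = ((-4 - 2) - 6)*(13 - 11) = (-6 - 6)*2 = -12*2 = -24)
(2 + (6 - s(-4, 3)))**2*((2*11 - g) - 7) = (2 + (6 - 1*4))**2*((2*11 - 1*(-24)) - 7) = (2 + (6 - 4))**2*((22 + 24) - 7) = (2 + 2)**2*(46 - 7) = 4**2*39 = 16*39 = 624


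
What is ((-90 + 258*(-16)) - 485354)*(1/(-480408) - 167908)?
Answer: 9872751356890745/120102 ≈ 8.2203e+10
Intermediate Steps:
((-90 + 258*(-16)) - 485354)*(1/(-480408) - 167908) = ((-90 - 4128) - 485354)*(-1/480408 - 167908) = (-4218 - 485354)*(-80664346465/480408) = -489572*(-80664346465/480408) = 9872751356890745/120102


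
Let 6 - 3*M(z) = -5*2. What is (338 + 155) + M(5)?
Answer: 1495/3 ≈ 498.33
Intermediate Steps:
M(z) = 16/3 (M(z) = 2 - (-5)*2/3 = 2 - 1/3*(-10) = 2 + 10/3 = 16/3)
(338 + 155) + M(5) = (338 + 155) + 16/3 = 493 + 16/3 = 1495/3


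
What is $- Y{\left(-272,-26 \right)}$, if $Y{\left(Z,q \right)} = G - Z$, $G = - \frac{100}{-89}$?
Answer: $- \frac{24308}{89} \approx -273.12$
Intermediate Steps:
$G = \frac{100}{89}$ ($G = \left(-100\right) \left(- \frac{1}{89}\right) = \frac{100}{89} \approx 1.1236$)
$Y{\left(Z,q \right)} = \frac{100}{89} - Z$
$- Y{\left(-272,-26 \right)} = - (\frac{100}{89} - -272) = - (\frac{100}{89} + 272) = \left(-1\right) \frac{24308}{89} = - \frac{24308}{89}$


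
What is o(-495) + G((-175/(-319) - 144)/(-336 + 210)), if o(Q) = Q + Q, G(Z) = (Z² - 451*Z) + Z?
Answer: -2425000925819/1615557636 ≈ -1501.0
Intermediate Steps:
G(Z) = Z² - 450*Z
o(Q) = 2*Q
o(-495) + G((-175/(-319) - 144)/(-336 + 210)) = 2*(-495) + ((-175/(-319) - 144)/(-336 + 210))*(-450 + (-175/(-319) - 144)/(-336 + 210)) = -990 + ((-175*(-1/319) - 144)/(-126))*(-450 + (-175*(-1/319) - 144)/(-126)) = -990 + ((175/319 - 144)*(-1/126))*(-450 + (175/319 - 144)*(-1/126)) = -990 + (-45761/319*(-1/126))*(-450 - 45761/319*(-1/126)) = -990 + 45761*(-450 + 45761/40194)/40194 = -990 + (45761/40194)*(-18041539/40194) = -990 - 825598866179/1615557636 = -2425000925819/1615557636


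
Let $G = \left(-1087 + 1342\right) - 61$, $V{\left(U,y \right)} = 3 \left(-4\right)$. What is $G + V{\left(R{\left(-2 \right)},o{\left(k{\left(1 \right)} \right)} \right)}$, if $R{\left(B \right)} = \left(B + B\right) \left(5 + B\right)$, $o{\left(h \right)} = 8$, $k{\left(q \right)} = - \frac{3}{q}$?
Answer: $182$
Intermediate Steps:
$R{\left(B \right)} = 2 B \left(5 + B\right)$
$V{\left(U,y \right)} = -12$
$G = 194$ ($G = 255 - 61 = 194$)
$G + V{\left(R{\left(-2 \right)},o{\left(k{\left(1 \right)} \right)} \right)} = 194 - 12 = 182$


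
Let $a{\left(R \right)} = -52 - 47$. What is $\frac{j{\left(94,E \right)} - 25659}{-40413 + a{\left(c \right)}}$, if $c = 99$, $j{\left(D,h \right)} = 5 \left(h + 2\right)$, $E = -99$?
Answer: $\frac{817}{1266} \approx 0.64534$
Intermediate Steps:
$j{\left(D,h \right)} = 10 + 5 h$ ($j{\left(D,h \right)} = 5 \left(2 + h\right) = 10 + 5 h$)
$a{\left(R \right)} = -99$
$\frac{j{\left(94,E \right)} - 25659}{-40413 + a{\left(c \right)}} = \frac{\left(10 + 5 \left(-99\right)\right) - 25659}{-40413 - 99} = \frac{\left(10 - 495\right) - 25659}{-40512} = \left(-485 - 25659\right) \left(- \frac{1}{40512}\right) = \left(-26144\right) \left(- \frac{1}{40512}\right) = \frac{817}{1266}$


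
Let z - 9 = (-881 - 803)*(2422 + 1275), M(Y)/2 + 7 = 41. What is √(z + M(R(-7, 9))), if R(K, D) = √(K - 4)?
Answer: I*√6225671 ≈ 2495.1*I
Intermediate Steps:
R(K, D) = √(-4 + K)
M(Y) = 68 (M(Y) = -14 + 2*41 = -14 + 82 = 68)
z = -6225739 (z = 9 + (-881 - 803)*(2422 + 1275) = 9 - 1684*3697 = 9 - 6225748 = -6225739)
√(z + M(R(-7, 9))) = √(-6225739 + 68) = √(-6225671) = I*√6225671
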